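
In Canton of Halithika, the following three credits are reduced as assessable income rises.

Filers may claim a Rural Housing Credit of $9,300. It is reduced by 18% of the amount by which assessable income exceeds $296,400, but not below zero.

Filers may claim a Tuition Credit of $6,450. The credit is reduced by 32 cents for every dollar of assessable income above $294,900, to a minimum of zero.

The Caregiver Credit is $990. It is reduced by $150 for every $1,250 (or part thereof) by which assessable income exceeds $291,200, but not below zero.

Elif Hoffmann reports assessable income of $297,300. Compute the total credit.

Rural Housing Credit: 18% of the $900 excess over $296,400 is $162; credit = $9,300 − $162 = $9,138.
Tuition Credit: 32% of the $2,400 excess over $294,900 is $768; credit = $6,450 − $768 = $5,682.
Caregiver Credit: income exceeds $291,200 by $6,100, which is 5 full-or-partial $1,250 increments; reduction = 5 × $150 = $750, leaving $240.
Total: $9,138 + $5,682 + $240 = $15,060.

$15,060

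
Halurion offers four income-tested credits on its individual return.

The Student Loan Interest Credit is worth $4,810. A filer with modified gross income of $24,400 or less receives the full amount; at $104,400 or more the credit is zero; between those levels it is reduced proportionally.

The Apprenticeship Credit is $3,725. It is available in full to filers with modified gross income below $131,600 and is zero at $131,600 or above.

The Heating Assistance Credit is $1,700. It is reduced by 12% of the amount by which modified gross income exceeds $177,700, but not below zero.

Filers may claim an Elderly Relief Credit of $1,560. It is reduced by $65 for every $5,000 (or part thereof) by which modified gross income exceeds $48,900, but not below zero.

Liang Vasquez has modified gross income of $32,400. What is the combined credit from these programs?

Student Loan Interest Credit: $32,400 is $8,000 into a $80,000 phase-out range, leaving 72,000/80,000 of the credit: $4,810 × 72,000/80,000 = $4,329.
Apprenticeship Credit: $32,400 is below the $131,600 cutoff, so the full $3,725 applies.
Heating Assistance Credit: $32,400 is at or below the $177,700 threshold, so the full $1,700 applies.
Elderly Relief Credit: $32,400 is at or below the $48,900 threshold, so the full $1,560 applies.
Total: $4,329 + $3,725 + $1,700 + $1,560 = $11,314.

$11,314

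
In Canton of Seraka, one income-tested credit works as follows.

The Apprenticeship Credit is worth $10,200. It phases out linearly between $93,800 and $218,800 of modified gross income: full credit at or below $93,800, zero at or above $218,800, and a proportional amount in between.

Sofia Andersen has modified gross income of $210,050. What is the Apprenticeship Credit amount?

Apprenticeship Credit: $210,050 is $116,250 into a $125,000 phase-out range, leaving 8,750/125,000 of the credit: $10,200 × 8,750/125,000 = $714.

$714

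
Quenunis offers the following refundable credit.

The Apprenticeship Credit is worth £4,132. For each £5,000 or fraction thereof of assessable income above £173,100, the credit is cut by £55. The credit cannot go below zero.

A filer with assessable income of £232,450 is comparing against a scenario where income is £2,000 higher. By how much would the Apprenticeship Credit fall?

£55

At £232,450 — income exceeds £173,100 by £59,350, which is 12 full-or-partial £5,000 increments; reduction = 12 × £55 = £660, leaving £3,472.
At £234,450 — income exceeds £173,100 by £61,350, which is 13 full-or-partial £5,000 increments; reduction = 13 × £55 = £715, leaving £3,417.
Lost: £3,472 − £3,417 = £55.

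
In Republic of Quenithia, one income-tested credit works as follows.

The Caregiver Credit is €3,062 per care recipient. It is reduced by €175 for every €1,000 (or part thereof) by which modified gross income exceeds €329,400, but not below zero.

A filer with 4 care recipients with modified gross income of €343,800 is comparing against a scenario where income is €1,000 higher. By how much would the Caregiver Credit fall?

€175

At €343,800 — base = 4 × €3,062 = €12,248. income exceeds €329,400 by €14,400, which is 15 full-or-partial €1,000 increments; reduction = 15 × €175 = €2,625, leaving €9,623.
At €344,800 — base = 4 × €3,062 = €12,248. income exceeds €329,400 by €15,400, which is 16 full-or-partial €1,000 increments; reduction = 16 × €175 = €2,800, leaving €9,448.
Lost: €9,623 − €9,448 = €175.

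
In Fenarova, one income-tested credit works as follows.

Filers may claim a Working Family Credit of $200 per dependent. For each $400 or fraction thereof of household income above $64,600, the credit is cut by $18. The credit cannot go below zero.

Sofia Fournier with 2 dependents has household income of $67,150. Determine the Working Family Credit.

Working Family Credit: base = 2 × $200 = $400. income exceeds $64,600 by $2,550, which is 7 full-or-partial $400 increments; reduction = 7 × $18 = $126, leaving $274.

$274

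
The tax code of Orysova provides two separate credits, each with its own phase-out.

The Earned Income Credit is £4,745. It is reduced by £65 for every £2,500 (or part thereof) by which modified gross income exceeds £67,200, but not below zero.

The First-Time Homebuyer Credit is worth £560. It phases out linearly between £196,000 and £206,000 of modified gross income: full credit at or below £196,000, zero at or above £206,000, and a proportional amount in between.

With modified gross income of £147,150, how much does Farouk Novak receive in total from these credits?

£3,225

Earned Income Credit: income exceeds £67,200 by £79,950, which is 32 full-or-partial £2,500 increments; reduction = 32 × £65 = £2,080, leaving £2,665.
First-Time Homebuyer Credit: £147,150 is at or below the £196,000 threshold, so the full £560 applies.
Total: £2,665 + £560 = £3,225.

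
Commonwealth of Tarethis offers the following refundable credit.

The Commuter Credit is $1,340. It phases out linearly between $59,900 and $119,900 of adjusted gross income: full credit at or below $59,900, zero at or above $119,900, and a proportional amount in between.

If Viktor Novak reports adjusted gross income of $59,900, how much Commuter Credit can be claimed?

$1,340

Commuter Credit: $59,900 is at or below the $59,900 threshold, so the full $1,340 applies.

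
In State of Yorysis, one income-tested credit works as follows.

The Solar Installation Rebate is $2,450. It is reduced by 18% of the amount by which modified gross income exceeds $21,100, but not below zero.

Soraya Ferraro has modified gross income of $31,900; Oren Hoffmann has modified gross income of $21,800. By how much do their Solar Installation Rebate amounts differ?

Soraya ($31,900): Solar Installation Rebate: 18% of the $10,800 excess over $21,100 is $1,944; credit = $2,450 − $1,944 = $506.
Oren ($21,800): Solar Installation Rebate: 18% of the $700 excess over $21,100 is $126; credit = $2,450 − $126 = $2,324.
Difference: |$506 − $2,324| = $1,818.

$1,818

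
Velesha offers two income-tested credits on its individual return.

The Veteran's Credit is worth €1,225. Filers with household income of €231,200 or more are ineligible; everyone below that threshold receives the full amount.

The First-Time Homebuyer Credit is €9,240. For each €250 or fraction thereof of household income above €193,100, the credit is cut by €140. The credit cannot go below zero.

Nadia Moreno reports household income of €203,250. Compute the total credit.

€4,725

Veteran's Credit: €203,250 is below the €231,200 cutoff, so the full €1,225 applies.
First-Time Homebuyer Credit: income exceeds €193,100 by €10,150, which is 41 full-or-partial €250 increments; reduction = 41 × €140 = €5,740, leaving €3,500.
Total: €1,225 + €3,500 = €4,725.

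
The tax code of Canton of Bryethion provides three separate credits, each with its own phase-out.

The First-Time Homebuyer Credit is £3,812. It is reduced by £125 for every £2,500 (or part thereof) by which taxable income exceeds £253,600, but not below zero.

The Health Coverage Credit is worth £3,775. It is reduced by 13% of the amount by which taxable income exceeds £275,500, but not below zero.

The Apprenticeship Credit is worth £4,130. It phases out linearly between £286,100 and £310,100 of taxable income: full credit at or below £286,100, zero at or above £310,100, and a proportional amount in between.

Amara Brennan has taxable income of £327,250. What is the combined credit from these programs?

First-Time Homebuyer Credit: income exceeds £253,600 by £73,650, which is 30 full-or-partial £2,500 increments; reduction = 30 × £125 = £3,750, leaving £62.
Health Coverage Credit: 13% of the £51,750 excess over £275,500 is £6,727.50 ≥ base, so the credit is £0.
Apprenticeship Credit: £327,250 is at or above £310,100, so the credit is £0.
Total: £62 + £0 + £0 = £62.

£62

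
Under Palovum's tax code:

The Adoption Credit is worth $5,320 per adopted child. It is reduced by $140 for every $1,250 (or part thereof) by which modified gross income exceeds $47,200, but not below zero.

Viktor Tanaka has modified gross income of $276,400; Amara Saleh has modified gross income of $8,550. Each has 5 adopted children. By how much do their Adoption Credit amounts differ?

Viktor ($276,400): Adoption Credit: base = 5 × $5,320 = $26,600. income exceeds $47,200 by $229,200, which is 184 full-or-partial $1,250 increments; reduction = 184 × $140 = $25,760, leaving $840.
Amara ($8,550): Adoption Credit: base = 5 × $5,320 = $26,600. $8,550 is at or below the $47,200 threshold, so the full $26,600 applies.
Difference: |$840 − $26,600| = $25,760.

$25,760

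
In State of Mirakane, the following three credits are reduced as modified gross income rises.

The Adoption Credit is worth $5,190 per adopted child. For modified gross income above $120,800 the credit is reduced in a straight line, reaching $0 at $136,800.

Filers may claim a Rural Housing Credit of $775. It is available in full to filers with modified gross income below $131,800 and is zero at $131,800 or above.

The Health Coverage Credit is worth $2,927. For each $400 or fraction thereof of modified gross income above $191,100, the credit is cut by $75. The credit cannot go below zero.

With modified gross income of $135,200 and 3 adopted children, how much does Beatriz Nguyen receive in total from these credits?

Adoption Credit: base = 3 × $5,190 = $15,570. $135,200 is $14,400 into a $16,000 phase-out range, leaving 1,600/16,000 of the credit: $15,570 × 1,600/16,000 = $1,557.
Rural Housing Credit: $135,200 meets or exceeds the $131,800 cutoff, so the credit is $0.
Health Coverage Credit: $135,200 is at or below the $191,100 threshold, so the full $2,927 applies.
Total: $1,557 + $0 + $2,927 = $4,484.

$4,484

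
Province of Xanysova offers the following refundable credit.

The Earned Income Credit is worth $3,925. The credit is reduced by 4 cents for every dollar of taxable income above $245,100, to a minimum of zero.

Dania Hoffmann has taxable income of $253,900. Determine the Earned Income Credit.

$3,573

Earned Income Credit: 4% of the $8,800 excess over $245,100 is $352; credit = $3,925 − $352 = $3,573.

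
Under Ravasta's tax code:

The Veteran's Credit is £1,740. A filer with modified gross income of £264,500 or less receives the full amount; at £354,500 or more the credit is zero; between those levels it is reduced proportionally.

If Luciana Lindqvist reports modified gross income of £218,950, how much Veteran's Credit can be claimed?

£1,740

Veteran's Credit: £218,950 is at or below the £264,500 threshold, so the full £1,740 applies.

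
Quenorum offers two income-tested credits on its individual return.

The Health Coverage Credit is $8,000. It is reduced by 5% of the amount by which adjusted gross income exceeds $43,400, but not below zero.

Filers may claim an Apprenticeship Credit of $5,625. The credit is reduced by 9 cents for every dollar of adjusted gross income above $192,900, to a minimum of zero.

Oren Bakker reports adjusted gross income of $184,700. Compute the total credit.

$6,560

Health Coverage Credit: 5% of the $141,300 excess over $43,400 is $7,065; credit = $8,000 − $7,065 = $935.
Apprenticeship Credit: $184,700 is at or below the $192,900 threshold, so the full $5,625 applies.
Total: $935 + $5,625 = $6,560.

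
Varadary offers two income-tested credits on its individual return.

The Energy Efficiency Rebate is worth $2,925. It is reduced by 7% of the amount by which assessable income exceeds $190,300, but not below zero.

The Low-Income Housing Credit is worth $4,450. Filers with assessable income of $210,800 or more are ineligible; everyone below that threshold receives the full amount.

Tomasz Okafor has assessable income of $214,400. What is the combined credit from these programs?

Energy Efficiency Rebate: 7% of the $24,100 excess over $190,300 is $1,687; credit = $2,925 − $1,687 = $1,238.
Low-Income Housing Credit: $214,400 meets or exceeds the $210,800 cutoff, so the credit is $0.
Total: $1,238 + $0 = $1,238.

$1,238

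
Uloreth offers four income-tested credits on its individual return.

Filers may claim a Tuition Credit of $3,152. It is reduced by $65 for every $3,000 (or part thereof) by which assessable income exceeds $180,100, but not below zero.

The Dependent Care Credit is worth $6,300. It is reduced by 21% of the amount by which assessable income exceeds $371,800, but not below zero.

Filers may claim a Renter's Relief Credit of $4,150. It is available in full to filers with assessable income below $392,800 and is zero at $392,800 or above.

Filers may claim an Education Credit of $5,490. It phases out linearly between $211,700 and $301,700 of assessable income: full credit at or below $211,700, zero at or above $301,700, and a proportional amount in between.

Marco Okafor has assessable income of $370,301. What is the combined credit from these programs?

$10,450

Tuition Credit: income exceeds $180,100 by $190,201 → 64 increments × $65 = $4,160 ≥ base, so the credit is $0.
Dependent Care Credit: $370,301 is at or below the $371,800 threshold, so the full $6,300 applies.
Renter's Relief Credit: $370,301 is below the $392,800 cutoff, so the full $4,150 applies.
Education Credit: $370,301 is at or above $301,700, so the credit is $0.
Total: $0 + $6,300 + $4,150 + $0 = $10,450.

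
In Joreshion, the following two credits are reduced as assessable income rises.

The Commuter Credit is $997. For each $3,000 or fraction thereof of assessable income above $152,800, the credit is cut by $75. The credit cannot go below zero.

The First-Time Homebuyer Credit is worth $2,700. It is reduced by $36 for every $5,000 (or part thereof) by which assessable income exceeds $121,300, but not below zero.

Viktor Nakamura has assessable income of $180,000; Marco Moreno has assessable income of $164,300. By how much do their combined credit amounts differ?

Viktor ($180,000): Commuter Credit: income exceeds $152,800 by $27,200, which is 10 full-or-partial $3,000 increments; reduction = 10 × $75 = $750, leaving $247. First-Time Homebuyer Credit: income exceeds $121,300 by $58,700, which is 12 full-or-partial $5,000 increments; reduction = 12 × $36 = $432, leaving $2,268. total $247 + $2,268 = $2,515
Marco ($164,300): Commuter Credit: income exceeds $152,800 by $11,500, which is 4 full-or-partial $3,000 increments; reduction = 4 × $75 = $300, leaving $697. First-Time Homebuyer Credit: income exceeds $121,300 by $43,000, which is 9 full-or-partial $5,000 increments; reduction = 9 × $36 = $324, leaving $2,376. total $697 + $2,376 = $3,073
Difference: |$2,515 − $3,073| = $558.

$558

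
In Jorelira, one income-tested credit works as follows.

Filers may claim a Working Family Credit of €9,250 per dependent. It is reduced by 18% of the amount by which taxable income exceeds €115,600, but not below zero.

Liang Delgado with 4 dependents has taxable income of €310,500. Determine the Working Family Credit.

€1,918

Working Family Credit: base = 4 × €9,250 = €37,000. 18% of the €194,900 excess over €115,600 is €35,082; credit = €37,000 − €35,082 = €1,918.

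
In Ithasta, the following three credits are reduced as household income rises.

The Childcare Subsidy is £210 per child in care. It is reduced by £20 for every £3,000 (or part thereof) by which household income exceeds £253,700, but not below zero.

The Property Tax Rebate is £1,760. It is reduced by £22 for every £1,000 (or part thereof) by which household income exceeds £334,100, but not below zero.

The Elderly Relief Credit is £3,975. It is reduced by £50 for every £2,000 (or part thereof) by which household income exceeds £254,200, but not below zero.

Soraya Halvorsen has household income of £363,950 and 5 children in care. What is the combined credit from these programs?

£2,635

Childcare Subsidy: base = 5 × £210 = £1,050. income exceeds £253,700 by £110,250, which is 37 full-or-partial £3,000 increments; reduction = 37 × £20 = £740, leaving £310.
Property Tax Rebate: income exceeds £334,100 by £29,850, which is 30 full-or-partial £1,000 increments; reduction = 30 × £22 = £660, leaving £1,100.
Elderly Relief Credit: income exceeds £254,200 by £109,750, which is 55 full-or-partial £2,000 increments; reduction = 55 × £50 = £2,750, leaving £1,225.
Total: £310 + £1,100 + £1,225 = £2,635.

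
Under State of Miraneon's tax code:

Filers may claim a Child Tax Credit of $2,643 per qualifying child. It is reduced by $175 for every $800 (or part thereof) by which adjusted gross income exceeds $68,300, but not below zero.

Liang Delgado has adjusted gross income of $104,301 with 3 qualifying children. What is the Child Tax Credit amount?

$0

Child Tax Credit: base = 3 × $2,643 = $7,929. income exceeds $68,300 by $36,001 → 46 increments × $175 = $8,050 ≥ base, so the credit is $0.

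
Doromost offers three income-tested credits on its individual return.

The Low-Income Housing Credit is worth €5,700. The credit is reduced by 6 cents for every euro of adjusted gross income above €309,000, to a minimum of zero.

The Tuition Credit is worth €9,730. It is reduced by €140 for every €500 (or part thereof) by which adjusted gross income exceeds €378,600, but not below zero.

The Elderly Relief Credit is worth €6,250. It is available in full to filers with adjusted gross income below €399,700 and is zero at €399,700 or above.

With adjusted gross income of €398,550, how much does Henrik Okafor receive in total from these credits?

Low-Income Housing Credit: 6% of the €89,550 excess over €309,000 is €5,373; credit = €5,700 − €5,373 = €327.
Tuition Credit: income exceeds €378,600 by €19,950, which is 40 full-or-partial €500 increments; reduction = 40 × €140 = €5,600, leaving €4,130.
Elderly Relief Credit: €398,550 is below the €399,700 cutoff, so the full €6,250 applies.
Total: €327 + €4,130 + €6,250 = €10,707.

€10,707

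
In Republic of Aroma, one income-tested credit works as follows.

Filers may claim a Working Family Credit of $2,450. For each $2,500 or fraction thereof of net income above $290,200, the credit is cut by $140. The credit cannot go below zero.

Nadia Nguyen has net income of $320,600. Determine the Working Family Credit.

Working Family Credit: income exceeds $290,200 by $30,400, which is 13 full-or-partial $2,500 increments; reduction = 13 × $140 = $1,820, leaving $630.

$630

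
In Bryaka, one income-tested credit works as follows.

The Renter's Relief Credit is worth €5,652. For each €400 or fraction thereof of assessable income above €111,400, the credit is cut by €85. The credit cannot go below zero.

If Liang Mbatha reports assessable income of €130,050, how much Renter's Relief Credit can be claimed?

Renter's Relief Credit: income exceeds €111,400 by €18,650, which is 47 full-or-partial €400 increments; reduction = 47 × €85 = €3,995, leaving €1,657.

€1,657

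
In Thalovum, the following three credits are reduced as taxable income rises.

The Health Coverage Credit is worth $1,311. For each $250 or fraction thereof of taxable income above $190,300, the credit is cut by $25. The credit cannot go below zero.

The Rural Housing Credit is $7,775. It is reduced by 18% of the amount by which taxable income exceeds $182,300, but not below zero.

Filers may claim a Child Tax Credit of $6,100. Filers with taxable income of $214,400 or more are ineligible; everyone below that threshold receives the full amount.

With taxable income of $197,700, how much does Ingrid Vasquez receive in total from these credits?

$11,664

Health Coverage Credit: income exceeds $190,300 by $7,400, which is 30 full-or-partial $250 increments; reduction = 30 × $25 = $750, leaving $561.
Rural Housing Credit: 18% of the $15,400 excess over $182,300 is $2,772; credit = $7,775 − $2,772 = $5,003.
Child Tax Credit: $197,700 is below the $214,400 cutoff, so the full $6,100 applies.
Total: $561 + $5,003 + $6,100 = $11,664.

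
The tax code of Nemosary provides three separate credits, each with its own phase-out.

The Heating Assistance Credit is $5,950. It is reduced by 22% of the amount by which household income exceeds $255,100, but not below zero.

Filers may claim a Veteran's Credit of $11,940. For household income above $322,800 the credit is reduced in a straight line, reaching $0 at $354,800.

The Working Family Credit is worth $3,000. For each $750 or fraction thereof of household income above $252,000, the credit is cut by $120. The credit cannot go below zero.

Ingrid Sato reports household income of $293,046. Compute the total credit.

Heating Assistance Credit: 22% of the $37,946 excess over $255,100 is $8,348.12 ≥ base, so the credit is $0.
Veteran's Credit: $293,046 is at or below the $322,800 threshold, so the full $11,940 applies.
Working Family Credit: income exceeds $252,000 by $41,046 → 55 increments × $120 = $6,600 ≥ base, so the credit is $0.
Total: $0 + $11,940 + $0 = $11,940.

$11,940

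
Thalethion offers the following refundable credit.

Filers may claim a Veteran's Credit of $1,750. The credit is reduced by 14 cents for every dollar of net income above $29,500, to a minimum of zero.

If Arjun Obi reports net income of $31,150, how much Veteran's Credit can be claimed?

$1,519

Veteran's Credit: 14% of the $1,650 excess over $29,500 is $231; credit = $1,750 − $231 = $1,519.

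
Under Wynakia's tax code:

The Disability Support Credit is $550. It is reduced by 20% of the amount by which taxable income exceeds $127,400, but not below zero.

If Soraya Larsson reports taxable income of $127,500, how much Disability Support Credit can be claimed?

Disability Support Credit: 20% of the $100 excess over $127,400 is $20; credit = $550 − $20 = $530.

$530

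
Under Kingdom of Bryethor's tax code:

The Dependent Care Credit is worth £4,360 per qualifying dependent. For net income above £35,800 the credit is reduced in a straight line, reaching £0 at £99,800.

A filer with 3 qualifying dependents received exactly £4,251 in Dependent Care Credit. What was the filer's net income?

Full credit = 3 × £4,360 = £13,080.
£4,251 is 4,251/13,080 of the full £13,080, so 8,829/13,080 of the £64,000 range has been used: income = £35,800 + £64,000 × 8,829/13,080 = £79,000.

£79,000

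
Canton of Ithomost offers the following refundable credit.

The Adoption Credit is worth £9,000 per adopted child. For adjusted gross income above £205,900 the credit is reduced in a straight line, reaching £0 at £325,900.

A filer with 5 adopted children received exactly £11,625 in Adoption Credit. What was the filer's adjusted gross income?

£294,900

Full credit = 5 × £9,000 = £45,000.
£11,625 is 11,625/45,000 of the full £45,000, so 33,375/45,000 of the £120,000 range has been used: income = £205,900 + £120,000 × 33,375/45,000 = £294,900.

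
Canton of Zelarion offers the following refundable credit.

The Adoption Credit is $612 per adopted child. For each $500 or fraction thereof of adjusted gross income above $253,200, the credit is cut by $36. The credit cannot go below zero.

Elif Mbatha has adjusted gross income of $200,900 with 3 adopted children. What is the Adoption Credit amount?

$1,836

Adoption Credit: base = 3 × $612 = $1,836. $200,900 is at or below the $253,200 threshold, so the full $1,836 applies.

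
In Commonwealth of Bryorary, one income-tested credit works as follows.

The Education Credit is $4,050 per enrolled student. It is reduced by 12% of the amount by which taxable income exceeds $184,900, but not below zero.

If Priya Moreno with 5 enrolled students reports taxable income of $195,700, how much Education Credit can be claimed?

$18,954

Education Credit: base = 5 × $4,050 = $20,250. 12% of the $10,800 excess over $184,900 is $1,296; credit = $20,250 − $1,296 = $18,954.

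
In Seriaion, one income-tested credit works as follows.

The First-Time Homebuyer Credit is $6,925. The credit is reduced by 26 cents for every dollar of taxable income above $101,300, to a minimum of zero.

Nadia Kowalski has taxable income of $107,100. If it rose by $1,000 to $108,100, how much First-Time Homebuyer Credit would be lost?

$260

At $107,100 — 26% of the $5,800 excess over $101,300 is $1,508; credit = $6,925 − $1,508 = $5,417.
At $108,100 — 26% of the $6,800 excess over $101,300 is $1,768; credit = $6,925 − $1,768 = $5,157.
Lost: $5,417 − $5,157 = $260.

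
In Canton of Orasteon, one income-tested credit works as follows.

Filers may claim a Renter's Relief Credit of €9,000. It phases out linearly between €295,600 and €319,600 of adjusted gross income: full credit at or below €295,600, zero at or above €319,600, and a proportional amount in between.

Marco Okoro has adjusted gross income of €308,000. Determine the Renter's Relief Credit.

€4,350

Renter's Relief Credit: €308,000 is €12,400 into a €24,000 phase-out range, leaving 11,600/24,000 of the credit: €9,000 × 11,600/24,000 = €4,350.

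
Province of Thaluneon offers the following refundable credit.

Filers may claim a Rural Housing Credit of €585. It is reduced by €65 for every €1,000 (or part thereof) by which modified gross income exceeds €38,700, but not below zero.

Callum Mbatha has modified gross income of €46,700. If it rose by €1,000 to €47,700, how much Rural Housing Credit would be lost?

€65

At €46,700 — income exceeds €38,700 by €8,000, which is 8 full-or-partial €1,000 increments; reduction = 8 × €65 = €520, leaving €65.
At €47,700 — income exceeds €38,700 by €9,000 → 9 increments × €65 = €585 ≥ base, so the credit is €0.
Lost: €65 − €0 = €65.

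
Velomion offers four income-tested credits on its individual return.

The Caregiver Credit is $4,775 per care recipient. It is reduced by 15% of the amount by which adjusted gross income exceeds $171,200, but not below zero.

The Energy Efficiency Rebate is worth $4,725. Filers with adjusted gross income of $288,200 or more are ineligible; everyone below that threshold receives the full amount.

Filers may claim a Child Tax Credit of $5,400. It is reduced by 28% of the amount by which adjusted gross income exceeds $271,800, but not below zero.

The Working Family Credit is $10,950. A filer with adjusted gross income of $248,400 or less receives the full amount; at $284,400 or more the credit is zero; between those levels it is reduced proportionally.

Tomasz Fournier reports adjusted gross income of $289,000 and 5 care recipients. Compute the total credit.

$6,789

Caregiver Credit: base = 5 × $4,775 = $23,875. 15% of the $117,800 excess over $171,200 is $17,670; credit = $23,875 − $17,670 = $6,205.
Energy Efficiency Rebate: $289,000 meets or exceeds the $288,200 cutoff, so the credit is $0.
Child Tax Credit: 28% of the $17,200 excess over $271,800 is $4,816; credit = $5,400 − $4,816 = $584.
Working Family Credit: $289,000 is at or above $284,400, so the credit is $0.
Total: $6,205 + $0 + $584 + $0 = $6,789.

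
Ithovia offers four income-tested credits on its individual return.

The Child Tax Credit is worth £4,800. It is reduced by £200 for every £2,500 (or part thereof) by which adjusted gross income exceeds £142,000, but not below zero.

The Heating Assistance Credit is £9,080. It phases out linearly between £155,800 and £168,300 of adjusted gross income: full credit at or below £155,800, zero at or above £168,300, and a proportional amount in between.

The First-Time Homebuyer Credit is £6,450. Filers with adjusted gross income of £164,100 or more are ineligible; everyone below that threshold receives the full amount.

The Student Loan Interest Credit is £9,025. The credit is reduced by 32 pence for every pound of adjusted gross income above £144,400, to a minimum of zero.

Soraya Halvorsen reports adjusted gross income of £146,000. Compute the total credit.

Child Tax Credit: income exceeds £142,000 by £4,000, which is 2 full-or-partial £2,500 increments; reduction = 2 × £200 = £400, leaving £4,400.
Heating Assistance Credit: £146,000 is at or below the £155,800 threshold, so the full £9,080 applies.
First-Time Homebuyer Credit: £146,000 is below the £164,100 cutoff, so the full £6,450 applies.
Student Loan Interest Credit: 32% of the £1,600 excess over £144,400 is £512; credit = £9,025 − £512 = £8,513.
Total: £4,400 + £9,080 + £6,450 + £8,513 = £28,443.

£28,443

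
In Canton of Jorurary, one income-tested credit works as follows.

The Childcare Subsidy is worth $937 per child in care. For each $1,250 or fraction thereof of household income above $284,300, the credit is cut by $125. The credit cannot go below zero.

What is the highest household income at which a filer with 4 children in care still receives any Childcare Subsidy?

$320,550

Full credit = 4 × $937 = $3,748.
After 29 increments the reduction is 29 × $125 = $3,625, leaving $123; one more increment wipes it out. Increment 29 ends at excess 29 × $1,250 = $36,250, so the highest qualifying income is $284,300 + $36,250 = $320,550.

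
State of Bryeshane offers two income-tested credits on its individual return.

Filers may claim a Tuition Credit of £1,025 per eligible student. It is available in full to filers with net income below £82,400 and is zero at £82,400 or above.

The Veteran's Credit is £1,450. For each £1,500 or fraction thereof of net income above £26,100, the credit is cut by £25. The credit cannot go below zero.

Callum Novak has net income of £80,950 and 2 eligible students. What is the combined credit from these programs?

£2,575

Tuition Credit: base = 2 × £1,025 = £2,050. £80,950 is below the £82,400 cutoff, so the full £2,050 applies.
Veteran's Credit: income exceeds £26,100 by £54,850, which is 37 full-or-partial £1,500 increments; reduction = 37 × £25 = £925, leaving £525.
Total: £2,050 + £525 = £2,575.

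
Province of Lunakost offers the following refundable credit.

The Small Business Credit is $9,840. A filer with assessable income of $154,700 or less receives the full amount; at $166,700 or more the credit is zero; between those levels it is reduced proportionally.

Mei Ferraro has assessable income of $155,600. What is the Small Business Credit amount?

$9,102

Small Business Credit: $155,600 is $900 into a $12,000 phase-out range, leaving 11,100/12,000 of the credit: $9,840 × 11,100/12,000 = $9,102.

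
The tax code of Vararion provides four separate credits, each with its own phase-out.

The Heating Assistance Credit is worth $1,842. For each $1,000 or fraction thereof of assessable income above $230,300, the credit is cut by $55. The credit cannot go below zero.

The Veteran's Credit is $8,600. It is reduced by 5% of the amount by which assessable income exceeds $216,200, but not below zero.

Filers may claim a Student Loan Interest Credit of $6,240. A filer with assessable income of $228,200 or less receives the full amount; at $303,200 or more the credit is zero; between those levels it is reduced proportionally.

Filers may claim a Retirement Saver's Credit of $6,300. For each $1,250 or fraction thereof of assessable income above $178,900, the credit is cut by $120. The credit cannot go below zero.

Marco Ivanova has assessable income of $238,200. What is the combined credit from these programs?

Heating Assistance Credit: income exceeds $230,300 by $7,900, which is 8 full-or-partial $1,000 increments; reduction = 8 × $55 = $440, leaving $1,402.
Veteran's Credit: 5% of the $22,000 excess over $216,200 is $1,100; credit = $8,600 − $1,100 = $7,500.
Student Loan Interest Credit: $238,200 is $10,000 into a $75,000 phase-out range, leaving 65,000/75,000 of the credit: $6,240 × 65,000/75,000 = $5,408.
Retirement Saver's Credit: income exceeds $178,900 by $59,300, which is 48 full-or-partial $1,250 increments; reduction = 48 × $120 = $5,760, leaving $540.
Total: $1,402 + $7,500 + $5,408 + $540 = $14,850.

$14,850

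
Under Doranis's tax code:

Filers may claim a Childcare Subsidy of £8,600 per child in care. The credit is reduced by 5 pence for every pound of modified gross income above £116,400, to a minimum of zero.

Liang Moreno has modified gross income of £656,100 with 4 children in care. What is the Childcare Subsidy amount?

Childcare Subsidy: base = 4 × £8,600 = £34,400. 5% of the £539,700 excess over £116,400 is £26,985; credit = £34,400 − £26,985 = £7,415.

£7,415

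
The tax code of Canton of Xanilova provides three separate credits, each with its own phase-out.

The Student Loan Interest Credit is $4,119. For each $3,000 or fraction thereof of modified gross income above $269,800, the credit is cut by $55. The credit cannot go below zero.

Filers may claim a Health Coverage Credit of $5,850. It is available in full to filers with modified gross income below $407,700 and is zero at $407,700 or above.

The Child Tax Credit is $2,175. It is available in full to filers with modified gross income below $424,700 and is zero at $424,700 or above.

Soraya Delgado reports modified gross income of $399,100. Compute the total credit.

$9,724

Student Loan Interest Credit: income exceeds $269,800 by $129,300, which is 44 full-or-partial $3,000 increments; reduction = 44 × $55 = $2,420, leaving $1,699.
Health Coverage Credit: $399,100 is below the $407,700 cutoff, so the full $5,850 applies.
Child Tax Credit: $399,100 is below the $424,700 cutoff, so the full $2,175 applies.
Total: $1,699 + $5,850 + $2,175 = $9,724.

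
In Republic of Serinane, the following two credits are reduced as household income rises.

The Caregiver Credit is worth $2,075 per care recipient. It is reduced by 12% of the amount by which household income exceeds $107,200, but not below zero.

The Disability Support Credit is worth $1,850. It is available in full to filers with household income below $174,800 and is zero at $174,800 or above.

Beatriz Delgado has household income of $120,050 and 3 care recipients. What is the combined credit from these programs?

$6,533

Caregiver Credit: base = 3 × $2,075 = $6,225. 12% of the $12,850 excess over $107,200 is $1,542; credit = $6,225 − $1,542 = $4,683.
Disability Support Credit: $120,050 is below the $174,800 cutoff, so the full $1,850 applies.
Total: $4,683 + $1,850 = $6,533.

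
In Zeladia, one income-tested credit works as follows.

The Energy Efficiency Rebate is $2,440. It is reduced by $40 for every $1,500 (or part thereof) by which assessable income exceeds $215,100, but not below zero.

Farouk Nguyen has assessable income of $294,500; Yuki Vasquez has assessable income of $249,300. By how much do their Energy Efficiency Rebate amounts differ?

Farouk ($294,500): Energy Efficiency Rebate: income exceeds $215,100 by $79,400, which is 53 full-or-partial $1,500 increments; reduction = 53 × $40 = $2,120, leaving $320.
Yuki ($249,300): Energy Efficiency Rebate: income exceeds $215,100 by $34,200, which is 23 full-or-partial $1,500 increments; reduction = 23 × $40 = $920, leaving $1,520.
Difference: |$320 − $1,520| = $1,200.

$1,200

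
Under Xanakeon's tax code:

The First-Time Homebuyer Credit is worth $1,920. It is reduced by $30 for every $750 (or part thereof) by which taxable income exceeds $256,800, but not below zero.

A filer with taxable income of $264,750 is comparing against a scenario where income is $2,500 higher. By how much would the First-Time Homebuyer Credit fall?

At $264,750 — income exceeds $256,800 by $7,950, which is 11 full-or-partial $750 increments; reduction = 11 × $30 = $330, leaving $1,590.
At $267,250 — income exceeds $256,800 by $10,450, which is 14 full-or-partial $750 increments; reduction = 14 × $30 = $420, leaving $1,500.
Lost: $1,590 − $1,500 = $90.

$90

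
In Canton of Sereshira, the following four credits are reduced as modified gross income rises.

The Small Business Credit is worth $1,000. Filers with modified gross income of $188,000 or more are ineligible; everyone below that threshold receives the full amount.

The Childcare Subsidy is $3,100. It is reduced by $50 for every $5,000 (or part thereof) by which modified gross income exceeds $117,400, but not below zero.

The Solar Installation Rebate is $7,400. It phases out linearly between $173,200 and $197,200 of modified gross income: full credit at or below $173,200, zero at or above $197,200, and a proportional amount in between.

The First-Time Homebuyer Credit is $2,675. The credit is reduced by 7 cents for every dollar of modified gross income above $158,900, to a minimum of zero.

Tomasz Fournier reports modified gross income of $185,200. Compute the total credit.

$7,934

Small Business Credit: $185,200 is below the $188,000 cutoff, so the full $1,000 applies.
Childcare Subsidy: income exceeds $117,400 by $67,800, which is 14 full-or-partial $5,000 increments; reduction = 14 × $50 = $700, leaving $2,400.
Solar Installation Rebate: $185,200 is $12,000 into a $24,000 phase-out range, leaving 12,000/24,000 of the credit: $7,400 × 12,000/24,000 = $3,700.
First-Time Homebuyer Credit: 7% of the $26,300 excess over $158,900 is $1,841; credit = $2,675 − $1,841 = $834.
Total: $1,000 + $2,400 + $3,700 + $834 = $7,934.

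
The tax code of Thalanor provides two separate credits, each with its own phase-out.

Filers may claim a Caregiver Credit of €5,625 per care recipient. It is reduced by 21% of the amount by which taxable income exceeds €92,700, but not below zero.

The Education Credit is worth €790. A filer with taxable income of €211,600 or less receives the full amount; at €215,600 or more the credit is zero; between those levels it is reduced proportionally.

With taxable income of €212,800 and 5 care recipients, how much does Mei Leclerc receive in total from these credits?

Caregiver Credit: base = 5 × €5,625 = €28,125. 21% of the €120,100 excess over €92,700 is €25,221; credit = €28,125 − €25,221 = €2,904.
Education Credit: €212,800 is €1,200 into a €4,000 phase-out range, leaving 2,800/4,000 of the credit: €790 × 2,800/4,000 = €553.
Total: €2,904 + €553 = €3,457.

€3,457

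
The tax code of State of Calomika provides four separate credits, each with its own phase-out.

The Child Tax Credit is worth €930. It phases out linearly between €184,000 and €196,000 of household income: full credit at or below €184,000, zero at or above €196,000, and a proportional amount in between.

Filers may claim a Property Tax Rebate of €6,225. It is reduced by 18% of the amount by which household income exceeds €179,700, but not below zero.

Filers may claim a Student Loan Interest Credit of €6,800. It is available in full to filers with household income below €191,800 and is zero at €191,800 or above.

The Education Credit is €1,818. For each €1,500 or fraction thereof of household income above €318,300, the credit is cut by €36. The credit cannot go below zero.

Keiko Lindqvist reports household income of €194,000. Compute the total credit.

Child Tax Credit: €194,000 is €10,000 into a €12,000 phase-out range, leaving 2,000/12,000 of the credit: €930 × 2,000/12,000 = €155.
Property Tax Rebate: 18% of the €14,300 excess over €179,700 is €2,574; credit = €6,225 − €2,574 = €3,651.
Student Loan Interest Credit: €194,000 meets or exceeds the €191,800 cutoff, so the credit is €0.
Education Credit: €194,000 is at or below the €318,300 threshold, so the full €1,818 applies.
Total: €155 + €3,651 + €0 + €1,818 = €5,624.

€5,624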